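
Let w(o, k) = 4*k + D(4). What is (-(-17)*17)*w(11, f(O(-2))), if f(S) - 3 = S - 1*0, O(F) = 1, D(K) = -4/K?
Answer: 4335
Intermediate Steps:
f(S) = 3 + S (f(S) = 3 + (S - 1*0) = 3 + (S + 0) = 3 + S)
w(o, k) = -1 + 4*k (w(o, k) = 4*k - 4/4 = 4*k - 4*¼ = 4*k - 1 = -1 + 4*k)
(-(-17)*17)*w(11, f(O(-2))) = (-(-17)*17)*(-1 + 4*(3 + 1)) = (-17*(-17))*(-1 + 4*4) = 289*(-1 + 16) = 289*15 = 4335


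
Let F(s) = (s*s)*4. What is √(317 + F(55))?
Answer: √12417 ≈ 111.43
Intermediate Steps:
F(s) = 4*s² (F(s) = s²*4 = 4*s²)
√(317 + F(55)) = √(317 + 4*55²) = √(317 + 4*3025) = √(317 + 12100) = √12417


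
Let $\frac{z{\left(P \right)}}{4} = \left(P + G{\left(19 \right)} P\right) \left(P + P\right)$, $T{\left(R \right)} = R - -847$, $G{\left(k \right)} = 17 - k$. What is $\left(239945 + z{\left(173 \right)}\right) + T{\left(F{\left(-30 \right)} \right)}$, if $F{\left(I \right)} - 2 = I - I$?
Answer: $1362$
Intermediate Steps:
$F{\left(I \right)} = 2$ ($F{\left(I \right)} = 2 + \left(I - I\right) = 2 + 0 = 2$)
$T{\left(R \right)} = 847 + R$ ($T{\left(R \right)} = R + 847 = 847 + R$)
$z{\left(P \right)} = - 8 P^{2}$ ($z{\left(P \right)} = 4 \left(P + \left(17 - 19\right) P\right) \left(P + P\right) = 4 \left(P + \left(17 - 19\right) P\right) 2 P = 4 \left(P - 2 P\right) 2 P = 4 - P 2 P = 4 \left(- 2 P^{2}\right) = - 8 P^{2}$)
$\left(239945 + z{\left(173 \right)}\right) + T{\left(F{\left(-30 \right)} \right)} = \left(239945 - 8 \cdot 173^{2}\right) + \left(847 + 2\right) = \left(239945 - 239432\right) + 849 = 513 + 849 = 1362$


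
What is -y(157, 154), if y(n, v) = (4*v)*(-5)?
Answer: 3080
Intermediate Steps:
y(n, v) = -20*v
-y(157, 154) = -(-20)*154 = -1*(-3080) = 3080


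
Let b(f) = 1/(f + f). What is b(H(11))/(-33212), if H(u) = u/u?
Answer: -1/66424 ≈ -1.5055e-5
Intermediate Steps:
H(u) = 1
b(f) = 1/(2*f)
b(H(11))/(-33212) = ((½)/1)/(-33212) = ((½)*1)*(-1/33212) = (½)*(-1/33212) = -1/66424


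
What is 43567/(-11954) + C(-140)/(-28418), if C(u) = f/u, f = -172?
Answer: -10833389808/2972451755 ≈ -3.6446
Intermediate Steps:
C(u) = -172/u
43567/(-11954) + C(-140)/(-28418) = 43567/(-11954) - 172/(-140)/(-28418) = 43567*(-1/11954) - 172*(-1/140)*(-1/28418) = -43567/11954 + (43/35)*(-1/28418) = -43567/11954 - 43/994630 = -10833389808/2972451755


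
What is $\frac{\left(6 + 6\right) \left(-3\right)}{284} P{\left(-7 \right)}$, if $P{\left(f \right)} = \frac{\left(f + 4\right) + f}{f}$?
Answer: $- \frac{90}{497} \approx -0.18109$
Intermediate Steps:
$P{\left(f \right)} = \frac{4 + 2 f}{f}$ ($P{\left(f \right)} = \frac{\left(4 + f\right) + f}{f} = \frac{4 + 2 f}{f}$)
$\frac{\left(6 + 6\right) \left(-3\right)}{284} P{\left(-7 \right)} = \frac{\left(6 + 6\right) \left(-3\right)}{284} \left(2 + \frac{4}{-7}\right) = 12 \left(-3\right) \frac{1}{284} \left(2 + 4 \left(- \frac{1}{7}\right)\right) = \left(-36\right) \frac{1}{284} \left(2 - \frac{4}{7}\right) = \left(- \frac{9}{71}\right) \frac{10}{7} = - \frac{90}{497}$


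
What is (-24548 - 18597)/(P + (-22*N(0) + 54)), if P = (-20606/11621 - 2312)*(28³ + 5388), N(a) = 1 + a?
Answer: 501388045/735127335848 ≈ 0.00068204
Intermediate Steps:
P = -735127707720/11621 (P = (-20606*1/11621 - 2312)*(21952 + 5388) = (-20606/11621 - 2312)*27340 = -26888358/11621*27340 = -735127707720/11621 ≈ -6.3259e+7)
(-24548 - 18597)/(P + (-22*N(0) + 54)) = (-24548 - 18597)/(-735127707720/11621 + (-22*(1 + 0) + 54)) = -43145/(-735127707720/11621 + (-22*1 + 54)) = -43145/(-735127707720/11621 + (-22 + 54)) = -43145/(-735127707720/11621 + 32) = -43145/(-735127335848/11621) = -43145*(-11621/735127335848) = 501388045/735127335848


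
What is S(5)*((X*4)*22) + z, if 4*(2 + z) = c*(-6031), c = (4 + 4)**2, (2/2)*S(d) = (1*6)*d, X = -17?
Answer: -141378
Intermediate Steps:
S(d) = 6*d (S(d) = (1*6)*d = 6*d)
c = 64 (c = 8**2 = 64)
z = -96498 (z = -2 + (64*(-6031))/4 = -2 + (1/4)*(-385984) = -2 - 96496 = -96498)
S(5)*((X*4)*22) + z = (6*5)*(-17*4*22) - 96498 = 30*(-68*22) - 96498 = 30*(-1496) - 96498 = -44880 - 96498 = -141378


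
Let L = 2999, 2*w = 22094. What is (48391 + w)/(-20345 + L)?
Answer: -29719/8673 ≈ -3.4266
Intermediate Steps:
w = 11047 (w = (½)*22094 = 11047)
(48391 + w)/(-20345 + L) = (48391 + 11047)/(-20345 + 2999) = 59438/(-17346) = 59438*(-1/17346) = -29719/8673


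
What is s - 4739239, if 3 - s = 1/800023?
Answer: -3791497802429/800023 ≈ -4.7392e+6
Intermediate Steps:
s = 2400068/800023 (s = 3 - 1/800023 = 2400068/800023 ≈ 3.0000)
s - 4739239 = 2400068/800023 - 4739239 = -3791497802429/800023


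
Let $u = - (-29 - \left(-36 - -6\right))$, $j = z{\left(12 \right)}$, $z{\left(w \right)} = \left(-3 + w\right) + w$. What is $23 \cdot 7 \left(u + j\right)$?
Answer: $3220$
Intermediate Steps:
$z{\left(w \right)} = -3 + 2 w$
$j = 21$ ($j = -3 + 2 \cdot 12 = -3 + 24 = 21$)
$u = -1$ ($u = - (-29 - \left(-36 + 6\right)) = - (-29 - -30) = - (-29 + 30) = \left(-1\right) 1 = -1$)
$23 \cdot 7 \left(u + j\right) = 23 \cdot 7 \left(-1 + 21\right) = 161 \cdot 20 = 3220$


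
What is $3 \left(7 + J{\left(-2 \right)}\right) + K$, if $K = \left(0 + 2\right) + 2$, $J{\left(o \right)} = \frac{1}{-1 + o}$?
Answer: $24$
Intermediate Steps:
$K = 4$ ($K = 2 + 2 = 4$)
$3 \left(7 + J{\left(-2 \right)}\right) + K = 3 \left(7 + \frac{1}{-1 - 2}\right) + 4 = 3 \left(7 + \frac{1}{-3}\right) + 4 = 3 \left(7 - \frac{1}{3}\right) + 4 = 3 \cdot \frac{20}{3} + 4 = 20 + 4 = 24$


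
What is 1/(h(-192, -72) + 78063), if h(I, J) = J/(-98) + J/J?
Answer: 49/3825172 ≈ 1.2810e-5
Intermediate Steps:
h(I, J) = 1 - J/98 (h(I, J) = J*(-1/98) + 1 = -J/98 + 1 = 1 - J/98)
1/(h(-192, -72) + 78063) = 1/((1 - 1/98*(-72)) + 78063) = 1/((1 + 36/49) + 78063) = 1/(85/49 + 78063) = 1/(3825172/49) = 49/3825172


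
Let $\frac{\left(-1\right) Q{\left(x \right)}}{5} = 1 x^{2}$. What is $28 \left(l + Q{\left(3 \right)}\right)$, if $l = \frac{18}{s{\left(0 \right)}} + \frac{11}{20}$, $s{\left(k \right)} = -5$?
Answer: $- \frac{6727}{5} \approx -1345.4$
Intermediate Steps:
$Q{\left(x \right)} = - 5 x^{2}$ ($Q{\left(x \right)} = - 5 \cdot 1 x^{2} = - 5 x^{2}$)
$l = - \frac{61}{20}$ ($l = \frac{18}{-5} + \frac{11}{20} = 18 \left(- \frac{1}{5}\right) + 11 \cdot \frac{1}{20} = - \frac{18}{5} + \frac{11}{20} = - \frac{61}{20} \approx -3.05$)
$28 \left(l + Q{\left(3 \right)}\right) = 28 \left(- \frac{61}{20} - 5 \cdot 3^{2}\right) = 28 \left(- \frac{61}{20} - 45\right) = 28 \left(- \frac{961}{20}\right) = - \frac{6727}{5}$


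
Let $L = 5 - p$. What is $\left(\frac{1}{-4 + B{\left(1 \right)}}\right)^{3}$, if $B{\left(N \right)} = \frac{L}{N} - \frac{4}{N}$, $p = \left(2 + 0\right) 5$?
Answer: $- \frac{1}{2197} \approx -0.00045517$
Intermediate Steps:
$p = 10$ ($p = 2 \cdot 5 = 10$)
$L = -5$ ($L = 5 - 10 = -5$)
$B{\left(N \right)} = - \frac{9}{N}$ ($B{\left(N \right)} = - \frac{5}{N} - \frac{4}{N} = - \frac{9}{N}$)
$\left(\frac{1}{-4 + B{\left(1 \right)}}\right)^{3} = \left(\frac{1}{-4 - \frac{9}{1}}\right)^{3} = \left(\frac{1}{-4 - 9}\right)^{3} = \left(\frac{1}{-13}\right)^{3} = \left(- \frac{1}{13}\right)^{3} = - \frac{1}{2197}$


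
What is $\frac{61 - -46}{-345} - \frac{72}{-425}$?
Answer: $- \frac{4127}{29325} \approx -0.14073$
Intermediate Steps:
$\frac{61 - -46}{-345} - \frac{72}{-425} = \left(61 + 46\right) \left(- \frac{1}{345}\right) - - \frac{72}{425} = 107 \left(- \frac{1}{345}\right) + \frac{72}{425} = - \frac{107}{345} + \frac{72}{425} = - \frac{4127}{29325}$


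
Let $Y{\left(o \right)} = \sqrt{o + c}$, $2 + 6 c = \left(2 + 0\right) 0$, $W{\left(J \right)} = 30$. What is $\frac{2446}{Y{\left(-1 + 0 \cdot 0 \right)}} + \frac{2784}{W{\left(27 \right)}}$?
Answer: $\frac{464}{5} - 1223 i \sqrt{3} \approx 92.8 - 2118.3 i$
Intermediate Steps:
$c = - \frac{1}{3}$ ($c = - \frac{1}{3} + \frac{\left(2 + 0\right) 0}{6} = - \frac{1}{3} + \frac{2 \cdot 0}{6} = - \frac{1}{3} + \frac{1}{6} \cdot 0 = - \frac{1}{3} + 0 = - \frac{1}{3} \approx -0.33333$)
$Y{\left(o \right)} = \sqrt{- \frac{1}{3} + o}$ ($Y{\left(o \right)} = \sqrt{o - \frac{1}{3}} = \sqrt{- \frac{1}{3} + o}$)
$\frac{2446}{Y{\left(-1 + 0 \cdot 0 \right)}} + \frac{2784}{W{\left(27 \right)}} = \frac{2446}{\frac{1}{3} \sqrt{-3 + 9 \left(-1 + 0 \cdot 0\right)}} + \frac{2784}{30} = \frac{2446}{\frac{1}{3} \sqrt{-3 + 9 \left(-1 + 0\right)}} + 2784 \cdot \frac{1}{30} = \frac{2446}{\frac{1}{3} \sqrt{-3 + 9 \left(-1\right)}} + \frac{464}{5} = \frac{2446}{\frac{1}{3} \sqrt{-3 - 9}} + \frac{464}{5} = \frac{2446}{\frac{1}{3} \sqrt{-12}} + \frac{464}{5} = \frac{2446}{\frac{1}{3} \cdot 2 i \sqrt{3}} + \frac{464}{5} = \frac{2446}{\frac{2}{3} i \sqrt{3}} + \frac{464}{5} = 2446 \left(- \frac{i \sqrt{3}}{2}\right) + \frac{464}{5} = - 1223 i \sqrt{3} + \frac{464}{5} = \frac{464}{5} - 1223 i \sqrt{3}$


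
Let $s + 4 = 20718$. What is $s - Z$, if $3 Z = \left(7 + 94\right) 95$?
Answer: $\frac{52547}{3} \approx 17516.0$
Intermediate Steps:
$s = 20714$ ($s = -4 + 20718 = 20714$)
$Z = \frac{9595}{3}$ ($Z = \frac{\left(7 + 94\right) 95}{3} = \frac{101 \cdot 95}{3} = \frac{1}{3} \cdot 9595 = \frac{9595}{3} \approx 3198.3$)
$s - Z = 20714 - \frac{9595}{3} = \frac{52547}{3}$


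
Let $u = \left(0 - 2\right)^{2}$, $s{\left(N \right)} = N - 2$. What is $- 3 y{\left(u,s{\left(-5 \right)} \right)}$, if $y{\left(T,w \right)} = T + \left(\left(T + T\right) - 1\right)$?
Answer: $-33$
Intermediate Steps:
$s{\left(N \right)} = -2 + N$
$u = 4$ ($u = \left(-2\right)^{2} = 4$)
$y{\left(T,w \right)} = -1 + 3 T$ ($y{\left(T,w \right)} = T + \left(2 T - 1\right) = T + \left(-1 + 2 T\right) = -1 + 3 T$)
$- 3 y{\left(u,s{\left(-5 \right)} \right)} = - 3 \left(-1 + 3 \cdot 4\right) = - 3 \left(-1 + 12\right) = \left(-3\right) 11 = -33$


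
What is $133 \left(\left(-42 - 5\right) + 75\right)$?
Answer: $3724$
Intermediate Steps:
$133 \left(\left(-42 - 5\right) + 75\right) = 133 \left(-47 + 75\right) = 133 \cdot 28 = 3724$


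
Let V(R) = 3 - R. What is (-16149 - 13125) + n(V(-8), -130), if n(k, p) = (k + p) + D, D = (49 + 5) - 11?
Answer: -29350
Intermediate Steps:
D = 43 (D = 54 - 11 = 43)
n(k, p) = 43 + k + p (n(k, p) = (k + p) + 43 = 43 + k + p)
(-16149 - 13125) + n(V(-8), -130) = (-16149 - 13125) + (43 + (3 - 1*(-8)) - 130) = -29274 + (43 + (3 + 8) - 130) = -29274 + (43 + 11 - 130) = -29274 - 76 = -29350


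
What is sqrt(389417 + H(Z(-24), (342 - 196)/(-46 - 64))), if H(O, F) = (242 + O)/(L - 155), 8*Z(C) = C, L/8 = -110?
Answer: 2*sqrt(11587582735)/345 ≈ 624.03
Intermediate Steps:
L = -880 (L = 8*(-110) = -880)
Z(C) = C/8
H(O, F) = -242/1035 - O/1035 (H(O, F) = (242 + O)/(-880 - 155) = (242 + O)/(-1035) = (242 + O)*(-1/1035) = -242/1035 - O/1035)
sqrt(389417 + H(Z(-24), (342 - 196)/(-46 - 64))) = sqrt(389417 + (-242/1035 - (-24)/8280)) = sqrt(389417 + (-242/1035 - 1/1035*(-3))) = sqrt(389417 + (-242/1035 + 1/345)) = sqrt(389417 - 239/1035) = sqrt(403046356/1035) = 2*sqrt(11587582735)/345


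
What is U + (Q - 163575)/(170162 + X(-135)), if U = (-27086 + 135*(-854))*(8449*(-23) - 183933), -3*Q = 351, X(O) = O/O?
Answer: 1018239240866132/18907 ≈ 5.3855e+10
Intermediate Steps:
X(O) = 1
Q = -117 (Q = -⅓*351 = -117)
U = 53855145760 (U = (-27086 - 115290)*(-194327 - 183933) = -142376*(-378260) = 53855145760)
U + (Q - 163575)/(170162 + X(-135)) = 53855145760 + (-117 - 163575)/(170162 + 1) = 53855145760 - 163692/170163 = 53855145760 - 163692*1/170163 = 53855145760 - 18188/18907 = 1018239240866132/18907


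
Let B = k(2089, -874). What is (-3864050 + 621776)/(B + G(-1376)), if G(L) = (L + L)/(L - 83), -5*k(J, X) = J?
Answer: 1244862570/159689 ≈ 7795.5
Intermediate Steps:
k(J, X) = -J/5
B = -2089/5 (B = -⅕*2089 = -2089/5 ≈ -417.80)
G(L) = 2*L/(-83 + L) (G(L) = (2*L)/(-83 + L) = 2*L/(-83 + L))
(-3864050 + 621776)/(B + G(-1376)) = (-3864050 + 621776)/(-2089/5 + 2*(-1376)/(-83 - 1376)) = -3242274/(-2089/5 + 2*(-1376)/(-1459)) = -3242274/(-2089/5 + 2*(-1376)*(-1/1459)) = -3242274/(-2089/5 + 2752/1459) = -3242274/(-3034091/7295) = -3242274*(-7295/3034091) = 1244862570/159689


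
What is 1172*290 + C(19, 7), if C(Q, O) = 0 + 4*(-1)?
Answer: 339876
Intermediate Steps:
C(Q, O) = -4 (C(Q, O) = 0 - 4 = -4)
1172*290 + C(19, 7) = 1172*290 - 4 = 339880 - 4 = 339876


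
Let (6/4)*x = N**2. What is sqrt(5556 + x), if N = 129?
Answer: 15*sqrt(74) ≈ 129.03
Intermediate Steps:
x = 11094 (x = (2/3)*129**2 = (2/3)*16641 = 11094)
sqrt(5556 + x) = sqrt(5556 + 11094) = sqrt(16650) = 15*sqrt(74)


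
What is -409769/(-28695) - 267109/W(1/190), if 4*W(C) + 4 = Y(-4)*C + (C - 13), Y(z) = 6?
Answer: 5826487179287/92483985 ≈ 63000.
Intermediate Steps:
W(C) = -17/4 + 7*C/4 (W(C) = -1 + (6*C + (C - 13))/4 = -1 + (6*C + (-13 + C))/4 = -1 + (-13 + 7*C)/4 = -1 + (-13/4 + 7*C/4) = -17/4 + 7*C/4)
-409769/(-28695) - 267109/W(1/190) = -409769/(-28695) - 267109/(-17/4 + (7/4)/190) = -409769*(-1/28695) - 267109/(-17/4 + (7/4)*(1/190)) = 409769/28695 - 267109/(-17/4 + 7/760) = 409769/28695 - 267109/(-3223/760) = 409769/28695 - 267109*(-760/3223) = 409769/28695 + 203002840/3223 = 5826487179287/92483985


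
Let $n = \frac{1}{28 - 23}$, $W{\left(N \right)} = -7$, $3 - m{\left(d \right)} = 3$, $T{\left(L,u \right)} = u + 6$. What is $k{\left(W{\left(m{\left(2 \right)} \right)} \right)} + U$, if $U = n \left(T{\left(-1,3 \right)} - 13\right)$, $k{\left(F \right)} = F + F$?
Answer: $- \frac{74}{5} \approx -14.8$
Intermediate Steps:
$T{\left(L,u \right)} = 6 + u$
$m{\left(d \right)} = 0$ ($m{\left(d \right)} = 3 - 3 = 0$)
$k{\left(F \right)} = 2 F$
$n = \frac{1}{5} \approx 0.2$
$U = - \frac{4}{5}$ ($U = \frac{\left(6 + 3\right) - 13}{5} = \frac{9 - 13}{5} = \frac{1}{5} \left(-4\right) = - \frac{4}{5} \approx -0.8$)
$k{\left(W{\left(m{\left(2 \right)} \right)} \right)} + U = 2 \left(-7\right) - \frac{4}{5} = -14 - \frac{4}{5} = - \frac{74}{5}$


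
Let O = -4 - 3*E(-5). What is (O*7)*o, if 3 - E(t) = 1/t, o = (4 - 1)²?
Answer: -4284/5 ≈ -856.80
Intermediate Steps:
o = 9 (o = 3² = 9)
E(t) = 3 - 1/t
O = -68/5 (O = -4 - 3*(3 - 1/(-5)) = -4 - 3*(3 - 1*(-⅕)) = -4 - 3*(3 + ⅕) = -4 - 3*16/5 = -4 - 1*48/5 = -4 - 48/5 = -68/5 ≈ -13.600)
(O*7)*o = -68/5*7*9 = -476/5*9 = -4284/5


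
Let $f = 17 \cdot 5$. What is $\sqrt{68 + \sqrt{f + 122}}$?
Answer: $\sqrt{68 + 3 \sqrt{23}} \approx 9.0768$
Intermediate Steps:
$f = 85$
$\sqrt{68 + \sqrt{f + 122}} = \sqrt{68 + \sqrt{85 + 122}} = \sqrt{68 + \sqrt{207}} = \sqrt{68 + 3 \sqrt{23}}$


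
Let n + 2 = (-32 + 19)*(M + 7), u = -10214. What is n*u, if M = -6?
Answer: 153210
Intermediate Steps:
n = -15 (n = -2 + (-32 + 19)*(-6 + 7) = -2 - 13*1 = -2 - 13 = -15)
n*u = -15*(-10214) = 153210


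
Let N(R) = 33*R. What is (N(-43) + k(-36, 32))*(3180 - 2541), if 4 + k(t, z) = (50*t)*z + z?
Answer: -37695249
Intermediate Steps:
k(t, z) = -4 + z + 50*t*z (k(t, z) = -4 + ((50*t)*z + z) = -4 + (50*t*z + z) = -4 + (z + 50*t*z) = -4 + z + 50*t*z)
(N(-43) + k(-36, 32))*(3180 - 2541) = (33*(-43) + (-4 + 32 + 50*(-36)*32))*(3180 - 2541) = (-1419 + (-4 + 32 - 57600))*639 = (-1419 - 57572)*639 = -58991*639 = -37695249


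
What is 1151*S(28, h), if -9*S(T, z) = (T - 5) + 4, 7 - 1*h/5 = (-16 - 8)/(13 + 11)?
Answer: -3453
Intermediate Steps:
h = 40 (h = 35 - 5*(-16 - 8)/(13 + 11) = 35 - (-120)/24 = 35 - 5*(-1) = 35 + 5 = 40)
S(T, z) = ⅑ - T/9 (S(T, z) = -((T - 5) + 4)/9 = -((-5 + T) + 4)/9 = -(-1 + T)/9 = ⅑ - T/9)
1151*S(28, h) = 1151*(⅑ - ⅑*28) = 1151*(⅑ - 28/9) = 1151*(-3) = -3453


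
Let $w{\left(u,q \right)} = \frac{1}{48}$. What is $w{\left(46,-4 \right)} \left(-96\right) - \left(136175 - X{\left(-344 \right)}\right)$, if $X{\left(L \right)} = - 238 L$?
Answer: $-54305$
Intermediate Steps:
$w{\left(u,q \right)} = \frac{1}{48}$
$w{\left(46,-4 \right)} \left(-96\right) - \left(136175 - X{\left(-344 \right)}\right) = \frac{1}{48} \left(-96\right) - \left(136175 - \left(-238\right) \left(-344\right)\right) = -2 - \left(136175 - 81872\right) = -2 - 54303 = -54305$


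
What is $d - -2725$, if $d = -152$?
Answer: $2573$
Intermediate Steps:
$d - -2725 = -152 - -2725 = -152 + 2725 = 2573$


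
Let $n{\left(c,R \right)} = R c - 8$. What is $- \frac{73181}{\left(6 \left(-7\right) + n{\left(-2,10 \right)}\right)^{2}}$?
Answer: $- \frac{73181}{4900} \approx -14.935$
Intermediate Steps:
$n{\left(c,R \right)} = -8 + R c$
$- \frac{73181}{\left(6 \left(-7\right) + n{\left(-2,10 \right)}\right)^{2}} = - \frac{73181}{\left(6 \left(-7\right) + \left(-8 + 10 \left(-2\right)\right)\right)^{2}} = - \frac{73181}{\left(-42 - 28\right)^{2}} = - \frac{73181}{\left(-70\right)^{2}} = - \frac{73181}{4900}$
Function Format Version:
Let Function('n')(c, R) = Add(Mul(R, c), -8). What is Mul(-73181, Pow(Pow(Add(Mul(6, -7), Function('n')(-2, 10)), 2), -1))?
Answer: Rational(-73181, 4900) ≈ -14.935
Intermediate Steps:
Function('n')(c, R) = Add(-8, Mul(R, c))
Mul(-73181, Pow(Pow(Add(Mul(6, -7), Function('n')(-2, 10)), 2), -1)) = Mul(-73181, Pow(Pow(Add(Mul(6, -7), Add(-8, Mul(10, -2))), 2), -1)) = Mul(-73181, Pow(Pow(Add(-42, Add(-8, -20)), 2), -1)) = Mul(-73181, Pow(Pow(Add(-42, -28), 2), -1)) = Mul(-73181, Pow(Pow(-70, 2), -1)) = Mul(-73181, Pow(4900, -1)) = Mul(-73181, Rational(1, 4900)) = Rational(-73181, 4900)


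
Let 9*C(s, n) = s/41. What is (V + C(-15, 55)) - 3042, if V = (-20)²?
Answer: -324971/123 ≈ -2642.0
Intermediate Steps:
V = 400
C(s, n) = s/369 (C(s, n) = (s/41)/9 = s/369)
(V + C(-15, 55)) - 3042 = (400 + (1/369)*(-15)) - 3042 = (400 - 5/123) - 3042 = 49195/123 - 3042 = -324971/123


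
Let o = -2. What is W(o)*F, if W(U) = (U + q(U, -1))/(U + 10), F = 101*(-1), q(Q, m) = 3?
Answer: -101/8 ≈ -12.625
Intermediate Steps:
F = -101
W(U) = (3 + U)/(10 + U) (W(U) = (U + 3)/(U + 10) = (3 + U)/(10 + U))
W(o)*F = ((3 - 2)/(10 - 2))*(-101) = (1/8)*(-101) = ((⅛)*1)*(-101) = (⅛)*(-101) = -101/8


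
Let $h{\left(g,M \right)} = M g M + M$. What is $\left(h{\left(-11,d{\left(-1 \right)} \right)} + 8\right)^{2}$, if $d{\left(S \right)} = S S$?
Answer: $4$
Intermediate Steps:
$d{\left(S \right)} = S^{2}$
$h{\left(g,M \right)} = M + g M^{2}$ ($h{\left(g,M \right)} = g M^{2} + M = M + g M^{2}$)
$\left(h{\left(-11,d{\left(-1 \right)} \right)} + 8\right)^{2} = \left(\left(-1\right)^{2} \left(1 + \left(-1\right)^{2} \left(-11\right)\right) + 8\right)^{2} = \left(1 \left(1 + 1 \left(-11\right)\right) + 8\right)^{2} = \left(1 \left(1 - 11\right) + 8\right)^{2} = \left(1 \left(-10\right) + 8\right)^{2} = \left(-10 + 8\right)^{2} = \left(-2\right)^{2} = 4$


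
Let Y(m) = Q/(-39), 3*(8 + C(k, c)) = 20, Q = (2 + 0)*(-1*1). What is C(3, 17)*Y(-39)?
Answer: -8/117 ≈ -0.068376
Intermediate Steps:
Q = -2 (Q = 2*(-1) = -2)
C(k, c) = -4/3 (C(k, c) = -8 + (⅓)*20 = -8 + 20/3 = -4/3)
Y(m) = 2/39 (Y(m) = -2/(-39) = -2*(-1/39) = 2/39)
C(3, 17)*Y(-39) = -4/3*2/39 = -8/117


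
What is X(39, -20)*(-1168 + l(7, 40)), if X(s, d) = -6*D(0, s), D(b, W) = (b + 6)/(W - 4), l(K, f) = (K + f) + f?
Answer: 38916/35 ≈ 1111.9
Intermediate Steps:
l(K, f) = K + 2*f
D(b, W) = (6 + b)/(-4 + W)
X(s, d) = -36/(-4 + s) (X(s, d) = -6*(6 + 0)/(-4 + s) = -6*6/(-4 + s) = -36/(-4 + s))
X(39, -20)*(-1168 + l(7, 40)) = (-36/(-4 + 39))*(-1168 + (7 + 2*40)) = (-36/35)*(-1168 + (7 + 80)) = (-36*1/35)*(-1168 + 87) = -36/35*(-1081) = 38916/35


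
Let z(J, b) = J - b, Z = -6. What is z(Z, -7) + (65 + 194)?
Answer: 260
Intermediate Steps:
z(Z, -7) + (65 + 194) = (-6 - 1*(-7)) + (65 + 194) = (-6 + 7) + 259 = 1 + 259 = 260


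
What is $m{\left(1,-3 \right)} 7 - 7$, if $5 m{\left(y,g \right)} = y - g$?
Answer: $- \frac{7}{5} \approx -1.4$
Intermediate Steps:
$m{\left(y,g \right)} = - \frac{g}{5} + \frac{y}{5}$ ($m{\left(y,g \right)} = \frac{y - g}{5} = - \frac{g}{5} + \frac{y}{5}$)
$m{\left(1,-3 \right)} 7 - 7 = \left(\left(- \frac{1}{5}\right) \left(-3\right) + \frac{1}{5} \cdot 1\right) 7 - 7 = \left(\frac{3}{5} + \frac{1}{5}\right) 7 - 7 = \frac{4}{5} \cdot 7 - 7 = \frac{28}{5} - 7 = - \frac{7}{5}$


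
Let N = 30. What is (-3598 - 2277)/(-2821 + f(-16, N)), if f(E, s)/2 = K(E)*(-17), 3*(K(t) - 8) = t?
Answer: 3525/1747 ≈ 2.0177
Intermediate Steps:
K(t) = 8 + t/3
f(E, s) = -272 - 34*E/3 (f(E, s) = 2*((8 + E/3)*(-17)) = 2*(-136 - 17*E/3) = -272 - 34*E/3)
(-3598 - 2277)/(-2821 + f(-16, N)) = (-3598 - 2277)/(-2821 + (-272 - 34/3*(-16))) = -5875/(-2821 + (-272 + 544/3)) = -5875/(-2821 - 272/3) = -5875/(-8735/3) = -5875*(-3/8735) = 3525/1747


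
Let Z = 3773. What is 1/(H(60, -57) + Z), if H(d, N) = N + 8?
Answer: 1/3724 ≈ 0.00026853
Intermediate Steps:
H(d, N) = 8 + N
1/(H(60, -57) + Z) = 1/((8 - 57) + 3773) = 1/(-49 + 3773) = 1/3724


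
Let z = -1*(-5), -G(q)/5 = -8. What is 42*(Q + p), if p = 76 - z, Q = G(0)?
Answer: 4662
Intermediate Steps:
G(q) = 40 (G(q) = -5*(-8) = 40)
z = 5
Q = 40
p = 71 (p = 76 - 1*5 = 76 - 5 = 71)
42*(Q + p) = 42*(40 + 71) = 42*111 = 4662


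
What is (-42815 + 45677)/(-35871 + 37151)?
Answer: 1431/640 ≈ 2.2359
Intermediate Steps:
(-42815 + 45677)/(-35871 + 37151) = 2862/1280 = 2862*(1/1280) = 1431/640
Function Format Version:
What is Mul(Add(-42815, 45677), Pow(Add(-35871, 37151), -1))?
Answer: Rational(1431, 640) ≈ 2.2359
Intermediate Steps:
Mul(Add(-42815, 45677), Pow(Add(-35871, 37151), -1)) = Mul(2862, Pow(1280, -1)) = Mul(2862, Rational(1, 1280)) = Rational(1431, 640)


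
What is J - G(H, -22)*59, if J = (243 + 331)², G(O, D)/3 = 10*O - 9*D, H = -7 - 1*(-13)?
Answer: 283810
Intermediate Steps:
H = 6 (H = -7 + 13 = 6)
G(O, D) = -27*D + 30*O (G(O, D) = 3*(10*O - 9*D) = 3*(-9*D + 10*O) = -27*D + 30*O)
J = 329476 (J = 574² = 329476)
J - G(H, -22)*59 = 329476 - (-27*(-22) + 30*6)*59 = 329476 - (594 + 180)*59 = 329476 - 774*59 = 329476 - 1*45666 = 329476 - 45666 = 283810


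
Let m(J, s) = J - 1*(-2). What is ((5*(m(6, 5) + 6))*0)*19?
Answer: 0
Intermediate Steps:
m(J, s) = 2 + J (m(J, s) = J + 2 = 2 + J)
((5*(m(6, 5) + 6))*0)*19 = ((5*((2 + 6) + 6))*0)*19 = ((5*(8 + 6))*0)*19 = ((5*14)*0)*19 = (70*0)*19 = 0*19 = 0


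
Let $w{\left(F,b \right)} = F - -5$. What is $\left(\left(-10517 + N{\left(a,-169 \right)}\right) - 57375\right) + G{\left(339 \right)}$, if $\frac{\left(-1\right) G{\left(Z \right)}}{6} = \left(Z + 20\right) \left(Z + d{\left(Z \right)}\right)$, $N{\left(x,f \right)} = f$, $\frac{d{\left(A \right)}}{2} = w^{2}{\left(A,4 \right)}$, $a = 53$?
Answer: $-510589755$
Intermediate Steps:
$w{\left(F,b \right)} = 5 + F$ ($w{\left(F,b \right)} = F + 5 = 5 + F$)
$d{\left(A \right)} = 2 \left(5 + A\right)^{2}$
$G{\left(Z \right)} = - 6 \left(20 + Z\right) \left(Z + 2 \left(5 + Z\right)^{2}\right)$ ($G{\left(Z \right)} = - 6 \left(Z + 20\right) \left(Z + 2 \left(5 + Z\right)^{2}\right) = - 6 \left(20 + Z\right) \left(Z + 2 \left(5 + Z\right)^{2}\right)$)
$\left(\left(-10517 + N{\left(a,-169 \right)}\right) - 57375\right) + G{\left(339 \right)} = \left(\left(-10517 - 169\right) - 57375\right) - \left(961980 + 42061086 + 467498628\right) = \left(-10686 - 57375\right) - 510521694 = -68061 - 510521694 = -510589755$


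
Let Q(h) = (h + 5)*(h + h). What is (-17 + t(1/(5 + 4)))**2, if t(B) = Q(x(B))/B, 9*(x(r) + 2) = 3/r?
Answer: 8281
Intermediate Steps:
x(r) = -2 + 1/(3*r) (x(r) = -2 + (3/r)/9 = -2 + 1/(3*r))
Q(h) = 2*h*(5 + h) (Q(h) = (5 + h)*(2*h) = 2*h*(5 + h))
t(B) = 2*(-2 + 1/(3*B))*(3 + 1/(3*B))/B (t(B) = (2*(-2 + 1/(3*B))*(5 + (-2 + 1/(3*B))))/B = (2*(-2 + 1/(3*B))*(3 + 1/(3*B)))/B = 2*(-2 + 1/(3*B))*(3 + 1/(3*B))/B)
(-17 + t(1/(5 + 4)))**2 = (-17 + 2*(1 - 54/(5 + 4)**2 + 3/(5 + 4))/(9*(1/(5 + 4))**3))**2 = (-17 + 2*(1 - 54*(1/9)**2 + 3/9)/(9*(1/9)**3))**2 = (-17 + 2*(1 - 54*(1/9)**2 + 3*(1/9))/(9*9**(-3)))**2 = (-17 + (2/9)*729*(1 - 54*1/81 + 1/3))**2 = (-17 + (2/9)*729*(1 - 2/3 + 1/3))**2 = (-17 + (2/9)*729*(2/3))**2 = (-17 + 108)**2 = 91**2 = 8281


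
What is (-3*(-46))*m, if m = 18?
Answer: 2484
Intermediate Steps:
(-3*(-46))*m = -3*(-46)*18 = 138*18 = 2484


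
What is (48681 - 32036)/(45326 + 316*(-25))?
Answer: 16645/37426 ≈ 0.44474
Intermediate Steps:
(48681 - 32036)/(45326 + 316*(-25)) = 16645/(45326 - 7900) = 16645/37426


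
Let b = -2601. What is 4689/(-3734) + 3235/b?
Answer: -24275579/9712134 ≈ -2.4995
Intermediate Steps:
4689/(-3734) + 3235/b = 4689/(-3734) + 3235/(-2601) = 4689*(-1/3734) + 3235*(-1/2601) = -4689/3734 - 3235/2601 = -24275579/9712134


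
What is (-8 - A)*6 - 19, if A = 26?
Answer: -223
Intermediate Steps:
(-8 - A)*6 - 19 = (-8 - 1*26)*6 - 19 = (-8 - 26)*6 - 19 = -34*6 - 19 = -204 - 19 = -223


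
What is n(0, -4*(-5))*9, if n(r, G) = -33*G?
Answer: -5940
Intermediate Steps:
n(0, -4*(-5))*9 = -(-132)*(-5)*9 = -33*20*9 = -660*9 = -5940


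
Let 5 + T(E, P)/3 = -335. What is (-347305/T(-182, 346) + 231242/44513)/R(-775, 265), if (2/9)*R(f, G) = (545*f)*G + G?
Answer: -3139090861/4573751834608740 ≈ -6.8633e-7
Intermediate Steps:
T(E, P) = -1020 (T(E, P) = -15 + 3*(-335) = -15 - 1005 = -1020)
R(f, G) = 9*G/2 + 4905*G*f/2 (R(f, G) = 9*((545*f)*G + G)/2 = 9*(545*G*f + G)/2 = 9*(G + 545*G*f)/2 = 9*G/2 + 4905*G*f/2)
(-347305/T(-182, 346) + 231242/44513)/R(-775, 265) = (-347305/(-1020) + 231242/44513)/(((9/2)*265*(1 + 545*(-775)))) = (-347305*(-1/1020) + 231242*(1/44513))/(((9/2)*265*(1 - 422375))) = (69461/204 + 231242/44513)/(((9/2)*265*(-422374))) = (3139090861/9080652)/(-503680995) = (3139090861/9080652)*(-1/503680995) = -3139090861/4573751834608740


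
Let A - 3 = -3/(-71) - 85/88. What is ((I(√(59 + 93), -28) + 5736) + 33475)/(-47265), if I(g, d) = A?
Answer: -81667767/98437240 ≈ -0.82964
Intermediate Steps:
A = 12973/6248 (A = 3 + (-3/(-71) - 85/88) = 3 + (-3*(-1/71) - 85*1/88) = 3 + (3/71 - 85/88) = 3 - 5771/6248 = 12973/6248 ≈ 2.0763)
I(g, d) = 12973/6248
((I(√(59 + 93), -28) + 5736) + 33475)/(-47265) = ((12973/6248 + 5736) + 33475)/(-47265) = (35851501/6248 + 33475)*(-1/47265) = (245003301/6248)*(-1/47265) = -81667767/98437240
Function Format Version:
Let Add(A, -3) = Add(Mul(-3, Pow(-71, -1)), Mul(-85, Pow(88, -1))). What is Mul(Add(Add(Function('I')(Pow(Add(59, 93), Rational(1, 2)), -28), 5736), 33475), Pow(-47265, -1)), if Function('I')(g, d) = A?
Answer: Rational(-81667767, 98437240) ≈ -0.82964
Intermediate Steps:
A = Rational(12973, 6248) (A = Add(3, Add(Mul(-3, Pow(-71, -1)), Mul(-85, Pow(88, -1)))) = Add(3, Add(Mul(-3, Rational(-1, 71)), Mul(-85, Rational(1, 88)))) = Add(3, Add(Rational(3, 71), Rational(-85, 88))) = Add(3, Rational(-5771, 6248)) = Rational(12973, 6248) ≈ 2.0763)
Function('I')(g, d) = Rational(12973, 6248)
Mul(Add(Add(Function('I')(Pow(Add(59, 93), Rational(1, 2)), -28), 5736), 33475), Pow(-47265, -1)) = Mul(Add(Add(Rational(12973, 6248), 5736), 33475), Pow(-47265, -1)) = Mul(Add(Rational(35851501, 6248), 33475), Rational(-1, 47265)) = Mul(Rational(245003301, 6248), Rational(-1, 47265)) = Rational(-81667767, 98437240)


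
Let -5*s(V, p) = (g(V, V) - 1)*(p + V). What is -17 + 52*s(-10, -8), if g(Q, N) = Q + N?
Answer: -19741/5 ≈ -3948.2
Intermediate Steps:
g(Q, N) = N + Q
s(V, p) = -(-1 + 2*V)*(V + p)/5 (s(V, p) = -((V + V) - 1)*(p + V)/5 = -(2*V - 1)*(V + p)/5 = -(-1 + 2*V)*(V + p)/5)
-17 + 52*s(-10, -8) = -17 + 52*(-2/5*(-10)**2 + (1/5)*(-10) + (1/5)*(-8) - 2/5*(-10)*(-8)) = -17 + 52*(-2/5*100 - 2 - 8/5 - 32) = -17 + 52*(-40 - 2 - 8/5 - 32) = -17 + 52*(-378/5) = -17 - 19656/5 = -19741/5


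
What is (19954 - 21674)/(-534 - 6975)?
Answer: 1720/7509 ≈ 0.22906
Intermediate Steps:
(19954 - 21674)/(-534 - 6975) = -1720/(-7509) = -1720*(-1/7509) = 1720/7509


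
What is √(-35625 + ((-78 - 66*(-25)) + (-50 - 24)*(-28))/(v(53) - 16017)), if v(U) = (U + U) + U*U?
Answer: I*√1528880221547/6551 ≈ 188.75*I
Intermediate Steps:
v(U) = U² + 2*U (v(U) = 2*U + U² = U² + 2*U)
√(-35625 + ((-78 - 66*(-25)) + (-50 - 24)*(-28))/(v(53) - 16017)) = √(-35625 + ((-78 - 66*(-25)) + (-50 - 24)*(-28))/(53*(2 + 53) - 16017)) = √(-35625 + ((-78 + 1650) - 74*(-28))/(53*55 - 16017)) = √(-35625 + (1572 + 2072)/(2915 - 16017)) = √(-35625 + 3644/(-13102)) = √(-35625 + 3644*(-1/13102)) = √(-35625 - 1822/6551) = √(-233381197/6551) = I*√1528880221547/6551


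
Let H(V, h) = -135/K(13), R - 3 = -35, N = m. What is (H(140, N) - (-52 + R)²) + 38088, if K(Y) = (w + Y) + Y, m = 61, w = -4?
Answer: 682569/22 ≈ 31026.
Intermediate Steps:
N = 61
K(Y) = -4 + 2*Y (K(Y) = (-4 + Y) + Y = -4 + 2*Y)
R = -32 (R = 3 - 35 = -32)
H(V, h) = -135/22 (H(V, h) = -135/(-4 + 2*13) = -135/(-4 + 26) = -135/22)
(H(140, N) - (-52 + R)²) + 38088 = (-135/22 - (-52 - 32)²) + 38088 = (-135/22 - 1*(-84)²) + 38088 = (-135/22 - 1*7056) + 38088 = (-135/22 - 7056) + 38088 = -155367/22 + 38088 = 682569/22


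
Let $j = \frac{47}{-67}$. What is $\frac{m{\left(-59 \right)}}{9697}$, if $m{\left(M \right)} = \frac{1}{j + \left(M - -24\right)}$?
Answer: $- \frac{67}{23195224} \approx -2.8885 \cdot 10^{-6}$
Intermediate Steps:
$j = - \frac{47}{67}$ ($j = 47 \left(- \frac{1}{67}\right) = - \frac{47}{67} \approx -0.70149$)
$m{\left(M \right)} = \frac{1}{\frac{1561}{67} + M}$ ($m{\left(M \right)} = \frac{1}{- \frac{47}{67} + \left(M - -24\right)} = \frac{1}{- \frac{47}{67} + \left(M + 24\right)} = \frac{1}{- \frac{47}{67} + \left(24 + M\right)} = \frac{1}{\frac{1561}{67} + M}$)
$\frac{m{\left(-59 \right)}}{9697} = \frac{67 \frac{1}{1561 + 67 \left(-59\right)}}{9697} = \frac{67}{1561 - 3953} \cdot \frac{1}{9697} = \frac{67}{-2392} \cdot \frac{1}{9697} = 67 \left(- \frac{1}{2392}\right) \frac{1}{9697} = \left(- \frac{67}{2392}\right) \frac{1}{9697} = - \frac{67}{23195224}$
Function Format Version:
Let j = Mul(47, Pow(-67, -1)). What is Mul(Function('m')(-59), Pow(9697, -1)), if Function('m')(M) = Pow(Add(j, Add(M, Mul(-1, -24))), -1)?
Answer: Rational(-67, 23195224) ≈ -2.8885e-6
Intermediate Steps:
j = Rational(-47, 67) (j = Mul(47, Rational(-1, 67)) = Rational(-47, 67) ≈ -0.70149)
Function('m')(M) = Pow(Add(Rational(1561, 67), M), -1) (Function('m')(M) = Pow(Add(Rational(-47, 67), Add(M, Mul(-1, -24))), -1) = Pow(Add(Rational(-47, 67), Add(M, 24)), -1) = Pow(Add(Rational(-47, 67), Add(24, M)), -1) = Pow(Add(Rational(1561, 67), M), -1))
Mul(Function('m')(-59), Pow(9697, -1)) = Mul(Mul(67, Pow(Add(1561, Mul(67, -59)), -1)), Pow(9697, -1)) = Mul(Mul(67, Pow(Add(1561, -3953), -1)), Rational(1, 9697)) = Mul(Mul(67, Pow(-2392, -1)), Rational(1, 9697)) = Mul(Mul(67, Rational(-1, 2392)), Rational(1, 9697)) = Mul(Rational(-67, 2392), Rational(1, 9697)) = Rational(-67, 23195224)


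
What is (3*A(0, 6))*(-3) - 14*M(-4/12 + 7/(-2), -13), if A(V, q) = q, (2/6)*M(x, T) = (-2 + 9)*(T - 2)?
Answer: 4356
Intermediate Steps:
M(x, T) = -42 + 21*T (M(x, T) = 3*((-2 + 9)*(T - 2)) = 3*(7*(-2 + T)) = 3*(-14 + 7*T) = -42 + 21*T)
(3*A(0, 6))*(-3) - 14*M(-4/12 + 7/(-2), -13) = (3*6)*(-3) - 14*(-42 + 21*(-13)) = 18*(-3) - 14*(-42 - 273) = -54 - 14*(-315) = -54 + 4410 = 4356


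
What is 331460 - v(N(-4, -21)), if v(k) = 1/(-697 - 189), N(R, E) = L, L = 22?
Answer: 293673561/886 ≈ 3.3146e+5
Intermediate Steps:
N(R, E) = 22
v(k) = -1/886 (v(k) = 1/(-886) = -1/886)
331460 - v(N(-4, -21)) = 331460 - 1*(-1/886) = 331460 + 1/886 = 293673561/886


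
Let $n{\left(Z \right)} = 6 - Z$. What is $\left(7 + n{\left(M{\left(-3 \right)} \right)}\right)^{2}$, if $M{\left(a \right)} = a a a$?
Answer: $1600$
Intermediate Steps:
$M{\left(a \right)} = a^{3}$ ($M{\left(a \right)} = a^{2} a = a^{3}$)
$\left(7 + n{\left(M{\left(-3 \right)} \right)}\right)^{2} = \left(7 + \left(6 - \left(-3\right)^{3}\right)\right)^{2} = \left(7 + \left(6 - -27\right)\right)^{2} = \left(7 + \left(6 + 27\right)\right)^{2} = \left(7 + 33\right)^{2} = 40^{2} = 1600$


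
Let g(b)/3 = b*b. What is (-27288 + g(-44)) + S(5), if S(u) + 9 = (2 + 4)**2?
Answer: -21453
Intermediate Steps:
g(b) = 3*b**2 (g(b) = 3*(b*b) = 3*b**2)
S(u) = 27 (S(u) = -9 + (2 + 4)**2 = -9 + 6**2 = -9 + 36 = 27)
(-27288 + g(-44)) + S(5) = (-27288 + 3*(-44)**2) + 27 = (-27288 + 3*1936) + 27 = (-27288 + 5808) + 27 = -21480 + 27 = -21453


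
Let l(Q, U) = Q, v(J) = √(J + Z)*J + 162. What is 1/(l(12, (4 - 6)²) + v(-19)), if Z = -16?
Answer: 174/42911 + 19*I*√35/42911 ≈ 0.0040549 + 0.0026195*I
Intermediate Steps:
v(J) = 162 + J*√(-16 + J) (v(J) = √(J - 16)*J + 162 = √(-16 + J)*J + 162 = J*√(-16 + J) + 162 = 162 + J*√(-16 + J))
1/(l(12, (4 - 6)²) + v(-19)) = 1/(12 + (162 - 19*√(-16 - 19))) = 1/(12 + (162 - 19*I*√35)) = 1/(174 - 19*I*√35)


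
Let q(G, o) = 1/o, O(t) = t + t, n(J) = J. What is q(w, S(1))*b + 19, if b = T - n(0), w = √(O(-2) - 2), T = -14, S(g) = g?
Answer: 5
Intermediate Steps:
O(t) = 2*t
w = I*√6 (w = √(2*(-2) - 2) = √(-4 - 2) = √(-6) = I*√6 ≈ 2.4495*I)
b = -14 (b = -14 - 1*0 = -14 + 0 = -14)
q(w, S(1))*b + 19 = -14/1 + 19 = 1*(-14) + 19 = -14 + 19 = 5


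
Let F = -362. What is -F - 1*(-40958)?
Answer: 41320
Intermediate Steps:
-F - 1*(-40958) = -1*(-362) - 1*(-40958) = 362 + 40958 = 41320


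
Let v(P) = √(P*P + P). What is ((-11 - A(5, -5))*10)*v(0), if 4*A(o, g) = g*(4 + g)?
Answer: 0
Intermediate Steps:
A(o, g) = g*(4 + g)/4 (A(o, g) = (g*(4 + g))/4 = g*(4 + g)/4)
v(P) = √(P + P²) (v(P) = √(P² + P) = √(P + P²))
((-11 - A(5, -5))*10)*v(0) = ((-11 - (-5)*(4 - 5)/4)*10)*√(0*(1 + 0)) = ((-11 - (-5)*(-1)/4)*10)*√(0*1) = ((-11 - 1*5/4)*10)*√0 = ((-11 - 5/4)*10)*0 = -49/4*10*0 = -245/2*0 = 0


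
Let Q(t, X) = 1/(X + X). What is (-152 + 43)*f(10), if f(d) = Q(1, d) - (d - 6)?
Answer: 8611/20 ≈ 430.55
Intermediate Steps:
Q(t, X) = 1/(2*X)
f(d) = 6 + 1/(2*d) - d (f(d) = 1/(2*d) - (d - 6) = 1/(2*d) - (-6 + d) = 1/(2*d) + (6 - d) = 6 + 1/(2*d) - d)
(-152 + 43)*f(10) = (-152 + 43)*(6 + (½)/10 - 1*10) = -109*(6 + (½)*(⅒) - 10) = -109*(6 + 1/20 - 10) = -109*(-79/20) = 8611/20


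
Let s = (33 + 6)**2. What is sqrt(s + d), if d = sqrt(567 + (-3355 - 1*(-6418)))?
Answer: sqrt(1521 + 11*sqrt(30)) ≈ 39.765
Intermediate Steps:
s = 1521 (s = 39**2 = 1521)
d = 11*sqrt(30) (d = sqrt(567 + (-3355 + 6418)) = sqrt(567 + 3063) = sqrt(3630) = 11*sqrt(30) ≈ 60.250)
sqrt(s + d) = sqrt(1521 + 11*sqrt(30))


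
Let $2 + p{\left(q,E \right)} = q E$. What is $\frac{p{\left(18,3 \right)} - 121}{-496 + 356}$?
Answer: $\frac{69}{140} \approx 0.49286$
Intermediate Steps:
$p{\left(q,E \right)} = -2 + E q$ ($p{\left(q,E \right)} = -2 + q E = -2 + E q$)
$\frac{p{\left(18,3 \right)} - 121}{-496 + 356} = \frac{\left(-2 + 3 \cdot 18\right) - 121}{-496 + 356} = \frac{\left(-2 + 54\right) - 121}{-140} = \left(52 - 121\right) \left(- \frac{1}{140}\right) = \left(-69\right) \left(- \frac{1}{140}\right) = \frac{69}{140}$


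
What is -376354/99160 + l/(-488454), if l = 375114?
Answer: -18418993413/4036258220 ≈ -4.5634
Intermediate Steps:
-376354/99160 + l/(-488454) = -376354/99160 + 375114/(-488454) = -376354*1/99160 + 375114*(-1/488454) = -188177/49580 - 62519/81409 = -18418993413/4036258220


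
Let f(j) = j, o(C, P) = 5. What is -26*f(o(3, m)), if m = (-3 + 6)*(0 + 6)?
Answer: -130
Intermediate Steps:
m = 18 (m = 3*6 = 18)
-26*f(o(3, m)) = -26*5 = -130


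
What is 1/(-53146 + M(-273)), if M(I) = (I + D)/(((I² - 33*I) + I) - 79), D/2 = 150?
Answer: -83186/4421003129 ≈ -1.8816e-5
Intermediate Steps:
D = 300 (D = 2*150 = 300)
M(I) = (300 + I)/(-79 + I² - 32*I) (M(I) = (I + 300)/(((I² - 33*I) + I) - 79) = (300 + I)/((I² - 32*I) - 79) = (300 + I)/(-79 + I² - 32*I))
1/(-53146 + M(-273)) = 1/(-53146 + (300 - 273)/(-79 + (-273)² - 32*(-273))) = 1/(-53146 + 27/(-79 + 74529 + 8736)) = 1/(-53146 + 27/83186) = 1/(-4421003129/83186) = -83186/4421003129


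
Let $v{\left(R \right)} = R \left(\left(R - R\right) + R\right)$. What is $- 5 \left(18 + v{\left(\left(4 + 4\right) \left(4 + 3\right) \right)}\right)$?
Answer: $-15770$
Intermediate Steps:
$v{\left(R \right)} = R^{2}$ ($v{\left(R \right)} = R \left(0 + R\right) = R R = R^{2}$)
$- 5 \left(18 + v{\left(\left(4 + 4\right) \left(4 + 3\right) \right)}\right) = - 5 \left(18 + \left(\left(4 + 4\right) \left(4 + 3\right)\right)^{2}\right) = - 5 \left(18 + \left(8 \cdot 7\right)^{2}\right) = - 5 \left(18 + 56^{2}\right) = - 5 \left(18 + 3136\right) = \left(-5\right) 3154 = -15770$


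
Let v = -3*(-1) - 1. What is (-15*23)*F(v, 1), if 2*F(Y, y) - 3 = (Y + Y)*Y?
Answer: -3795/2 ≈ -1897.5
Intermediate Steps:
v = 2 (v = 3 - 1 = 2)
F(Y, y) = 3/2 + Y² (F(Y, y) = 3/2 + ((Y + Y)*Y)/2 = 3/2 + ((2*Y)*Y)/2 = 3/2 + (2*Y²)/2 = 3/2 + Y²)
(-15*23)*F(v, 1) = (-15*23)*(3/2 + 2²) = -345*(3/2 + 4) = -345*11/2 = -3795/2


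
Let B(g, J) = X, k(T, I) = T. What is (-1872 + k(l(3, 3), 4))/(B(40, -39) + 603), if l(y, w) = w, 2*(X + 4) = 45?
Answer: -3738/1243 ≈ -3.0072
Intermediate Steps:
X = 37/2 (X = -4 + (½)*45 = -4 + 45/2 = 37/2 ≈ 18.500)
B(g, J) = 37/2
(-1872 + k(l(3, 3), 4))/(B(40, -39) + 603) = (-1872 + 3)/(37/2 + 603) = -1869/1243/2 = -1869*2/1243 = -3738/1243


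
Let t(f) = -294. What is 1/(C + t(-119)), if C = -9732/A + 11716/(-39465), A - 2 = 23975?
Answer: -946252305/278863165582 ≈ -0.0033932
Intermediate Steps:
A = 23977 (A = 2 + 23975 = 23977)
C = -664987912/946252305 (C = -9732/23977 + 11716/(-39465) = -9732*1/23977 + 11716*(-1/39465) = -9732/23977 - 11716/39465 = -664987912/946252305 ≈ -0.70276)
1/(C + t(-119)) = 1/(-664987912/946252305 - 294) = 1/(-278863165582/946252305) = -946252305/278863165582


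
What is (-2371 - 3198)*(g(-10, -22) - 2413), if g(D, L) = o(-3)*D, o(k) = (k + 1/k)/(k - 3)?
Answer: 121220423/9 ≈ 1.3469e+7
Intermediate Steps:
o(k) = (k + 1/k)/(-3 + k)
g(D, L) = 5*D/9 (g(D, L) = ((1 + (-3)**2)/((-3)*(-3 - 3)))*D = (-1/3*(1 + 9)/(-6))*D = (-1/3*(-1/6)*10)*D = 5*D/9)
(-2371 - 3198)*(g(-10, -22) - 2413) = (-2371 - 3198)*((5/9)*(-10) - 2413) = -5569*(-50/9 - 2413) = -5569*(-21767/9) = 121220423/9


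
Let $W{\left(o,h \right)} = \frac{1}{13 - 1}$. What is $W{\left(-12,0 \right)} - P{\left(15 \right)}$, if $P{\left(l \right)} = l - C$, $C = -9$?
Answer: $- \frac{287}{12} \approx -23.917$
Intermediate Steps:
$W{\left(o,h \right)} = \frac{1}{12}$
$P{\left(l \right)} = 9 + l$ ($P{\left(l \right)} = l - -9 = l + 9 = 9 + l$)
$W{\left(-12,0 \right)} - P{\left(15 \right)} = \frac{1}{12} - \left(9 + 15\right) = \frac{1}{12} - 24 = - \frac{287}{12}$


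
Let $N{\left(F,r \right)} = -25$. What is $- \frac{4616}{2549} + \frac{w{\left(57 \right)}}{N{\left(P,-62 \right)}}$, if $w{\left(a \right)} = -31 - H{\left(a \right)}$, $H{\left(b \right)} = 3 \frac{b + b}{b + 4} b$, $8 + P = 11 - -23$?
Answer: $\frac{9494193}{777445} \approx 12.212$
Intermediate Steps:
$P = 26$ ($P = -8 + \left(11 - -23\right) = -8 + \left(11 + 23\right) = -8 + 34 = 26$)
$H{\left(b \right)} = \frac{6 b^{2}}{4 + b}$ ($H{\left(b \right)} = 3 \frac{2 b}{4 + b} b = \frac{6 b}{4 + b} b = \frac{6 b^{2}}{4 + b}$)
$w{\left(a \right)} = -31 - \frac{6 a^{2}}{4 + a}$
$- \frac{4616}{2549} + \frac{w{\left(57 \right)}}{N{\left(P,-62 \right)}} = - \frac{4616}{2549} + \frac{\frac{1}{4 + 57} \left(-124 - 1767 - 6 \cdot 57^{2}\right)}{-25} = \left(-4616\right) \frac{1}{2549} + \frac{-124 - 1767 - 19494}{61} \left(- \frac{1}{25}\right) = - \frac{4616}{2549} + \frac{-124 - 1767 - 19494}{61} \left(- \frac{1}{25}\right) = - \frac{4616}{2549} + \frac{1}{61} \left(-21385\right) \left(- \frac{1}{25}\right) = - \frac{4616}{2549} - - \frac{4277}{305} = - \frac{4616}{2549} + \frac{4277}{305} = \frac{9494193}{777445}$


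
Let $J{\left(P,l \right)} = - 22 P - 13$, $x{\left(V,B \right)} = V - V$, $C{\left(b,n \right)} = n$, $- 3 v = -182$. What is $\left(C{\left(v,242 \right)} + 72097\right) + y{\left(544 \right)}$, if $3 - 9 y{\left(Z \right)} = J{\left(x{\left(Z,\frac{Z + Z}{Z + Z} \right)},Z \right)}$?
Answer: $\frac{651067}{9} \approx 72341.0$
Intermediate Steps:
$v = \frac{182}{3}$ ($v = \left(- \frac{1}{3}\right) \left(-182\right) = \frac{182}{3} \approx 60.667$)
$x{\left(V,B \right)} = 0$
$J{\left(P,l \right)} = -13 - 22 P$
$y{\left(Z \right)} = \frac{16}{9}$ ($y{\left(Z \right)} = \frac{1}{3} - \frac{-13 - 0}{9} = \frac{1}{3} - \frac{-13 + 0}{9} = \frac{1}{3} - - \frac{13}{9} = \frac{1}{3} + \frac{13}{9} = \frac{16}{9}$)
$\left(C{\left(v,242 \right)} + 72097\right) + y{\left(544 \right)} = \left(242 + 72097\right) + \frac{16}{9} = 72339 + \frac{16}{9} = \frac{651067}{9}$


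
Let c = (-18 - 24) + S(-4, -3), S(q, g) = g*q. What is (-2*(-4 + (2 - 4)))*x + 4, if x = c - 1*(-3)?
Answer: -320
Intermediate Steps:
c = -30 (c = (-18 - 24) - 3*(-4) = -42 + 12 = -30)
x = -27 (x = -30 - 1*(-3) = -30 + 3 = -27)
(-2*(-4 + (2 - 4)))*x + 4 = -2*(-4 + (2 - 4))*(-27) + 4 = -2*(-4 - 2)*(-27) + 4 = -2*(-6)*(-27) + 4 = 12*(-27) + 4 = -324 + 4 = -320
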